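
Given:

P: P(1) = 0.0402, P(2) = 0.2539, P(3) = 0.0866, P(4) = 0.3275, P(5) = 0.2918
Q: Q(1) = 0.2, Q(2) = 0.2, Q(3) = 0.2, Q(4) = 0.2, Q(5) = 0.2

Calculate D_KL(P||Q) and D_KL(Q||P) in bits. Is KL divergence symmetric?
D_KL(P||Q) = 0.2818 bits, D_KL(Q||P) = 0.3843 bits. No, KL divergence is not symmetric.

D_KL(P||Q) = Σ P(x) log₂(P(x)/Q(x))

Computing term by term:
  P(1)·log₂(P(1)/Q(1)) = 0.0402·log₂(0.0402/0.2) = -0.09305
  P(2)·log₂(P(2)/Q(2)) = 0.2539·log₂(0.2539/0.2) = 0.08741
  P(3)·log₂(P(3)/Q(3)) = 0.0866·log₂(0.0866/0.2) = -0.10457
  P(4)·log₂(P(4)/Q(4)) = 0.3275·log₂(0.3275/0.2) = 0.23301
  P(5)·log₂(P(5)/Q(5)) = 0.2918·log₂(0.2918/0.2) = 0.15903

D_KL(P||Q) = -0.09305 + 0.08741 - 0.10457 + 0.23301 + 0.15903 = 0.28183 ≈ 0.2818 bits

D_KL(Q||P) = Σ Q(x) log₂(Q(x)/P(x))

Computing term by term:
  Q(1)·log₂(Q(1)/P(1)) = 0.2·log₂(0.2/0.0402) = 0.46295
  Q(2)·log₂(Q(2)/P(2)) = 0.2·log₂(0.2/0.2539) = -0.06885
  Q(3)·log₂(Q(3)/P(3)) = 0.2·log₂(0.2/0.0866) = 0.24151
  Q(4)·log₂(Q(4)/P(4)) = 0.2·log₂(0.2/0.3275) = -0.14230
  Q(5)·log₂(Q(5)/P(5)) = 0.2·log₂(0.2/0.2918) = -0.10900

D_KL(Q||P) = 0.46295 - 0.06885 + 0.24151 - 0.14230 - 0.10900 = 0.38431 ≈ 0.3843 bits

These are NOT equal (difference: 0.1025 bits). KL divergence is asymmetric: D_KL(P||Q) ≠ D_KL(Q||P) in general.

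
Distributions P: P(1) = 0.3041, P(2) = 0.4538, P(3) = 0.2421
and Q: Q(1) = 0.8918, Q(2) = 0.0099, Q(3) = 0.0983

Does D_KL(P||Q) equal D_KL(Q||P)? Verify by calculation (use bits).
D_KL(P||Q) = 2.3471 bits, D_KL(Q||P) = 1.2018 bits. No — D_KL(P||Q) ≠ D_KL(Q||P) for this pair.

D_KL(P||Q) = Σ P(x) log₂(P(x)/Q(x))

Computing term by term:
  P(1)·log₂(P(1)/Q(1)) = 0.3041·log₂(0.3041/0.8918) = -0.47202
  P(2)·log₂(P(2)/Q(2)) = 0.4538·log₂(0.4538/0.0099) = 2.50429
  P(3)·log₂(P(3)/Q(3)) = 0.2421·log₂(0.2421/0.0983) = 0.31481

D_KL(P||Q) = -0.47202 + 2.50429 + 0.31481 = 2.34708 ≈ 2.3471 bits

D_KL(Q||P) = Σ Q(x) log₂(Q(x)/P(x))

Computing term by term:
  Q(1)·log₂(Q(1)/P(1)) = 0.8918·log₂(0.8918/0.3041) = 1.38423
  Q(2)·log₂(Q(2)/P(2)) = 0.0099·log₂(0.0099/0.4538) = -0.05463
  Q(3)·log₂(Q(3)/P(3)) = 0.0983·log₂(0.0983/0.2421) = -0.12782

D_KL(Q||P) = 1.38423 - 0.05463 - 0.12782 = 1.20178 ≈ 1.2018 bits

These are NOT equal (difference: 1.1453 bits). KL divergence is asymmetric: D_KL(P||Q) ≠ D_KL(Q||P) in general.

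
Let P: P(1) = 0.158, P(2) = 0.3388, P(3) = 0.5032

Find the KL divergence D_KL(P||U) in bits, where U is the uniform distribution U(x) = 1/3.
0.1368 bits

U(i) = 1/3 for all i

D_KL(P||U) = Σ P(x) log₂(P(x) / (1/3))
           = Σ P(x) log₂(P(x)) + log₂(3)
           = log₂(3) - H(P)

H(P) = -Σ P(x) log₂(P(x)):
  -P(1)·log₂(P(1)) = -(0.158)·log₂(0.158) = 0.42060
  -P(2)·log₂(P(2)) = -(0.3388)·log₂(0.3388) = 0.52903
  -P(3)·log₂(P(3)) = -(0.5032)·log₂(0.5032) = 0.49857
H(P) = 0.42060 + 0.52903 + 0.49857 = 1.44820 bits

log₂(3) = 1.58496 bits

D_KL(P||U) = 1.58496 - 1.44820 = 0.13676 ≈ 0.1368 bits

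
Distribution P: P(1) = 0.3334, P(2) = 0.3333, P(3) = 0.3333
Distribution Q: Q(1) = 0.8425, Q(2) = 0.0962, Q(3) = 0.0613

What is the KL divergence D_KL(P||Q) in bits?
0.9658 bits

D_KL(P||Q) = Σ P(x) log₂(P(x)/Q(x))

Computing term by term:
  P(1)·log₂(P(1)/Q(1)) = 0.3334·log₂(0.3334/0.8425) = -0.44590
  P(2)·log₂(P(2)/Q(2)) = 0.3333·log₂(0.3333/0.0962) = 0.59751
  P(3)·log₂(P(3)/Q(3)) = 0.3333·log₂(0.3333/0.0613) = 0.81421

D_KL(P||Q) = -0.44590 + 0.59751 + 0.81421 = 0.96582 ≈ 0.9658 bits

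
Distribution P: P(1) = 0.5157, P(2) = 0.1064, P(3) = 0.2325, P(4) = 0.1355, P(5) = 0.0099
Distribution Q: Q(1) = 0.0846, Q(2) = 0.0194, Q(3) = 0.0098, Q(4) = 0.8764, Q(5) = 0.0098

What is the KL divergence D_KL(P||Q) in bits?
2.3034 bits

D_KL(P||Q) = Σ P(x) log₂(P(x)/Q(x))

Computing term by term:
  P(1)·log₂(P(1)/Q(1)) = 0.5157·log₂(0.5157/0.0846) = 1.34484
  P(2)·log₂(P(2)/Q(2)) = 0.1064·log₂(0.1064/0.0194) = 0.26125
  P(3)·log₂(P(3)/Q(3)) = 0.2325·log₂(0.2325/0.0098) = 1.06213
  P(4)·log₂(P(4)/Q(4)) = 0.1355·log₂(0.1355/0.8764) = -0.36494
  P(5)·log₂(P(5)/Q(5)) = 0.0099·log₂(0.0099/0.0098) = 0.00015

D_KL(P||Q) = 1.34484 + 0.26125 + 1.06213 - 0.36494 + 0.00015 = 2.30343 ≈ 2.3034 bits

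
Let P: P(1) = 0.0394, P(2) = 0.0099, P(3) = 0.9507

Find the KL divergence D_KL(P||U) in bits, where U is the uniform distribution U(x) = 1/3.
1.2659 bits

U(i) = 1/3 for all i

D_KL(P||U) = Σ P(x) log₂(P(x) / (1/3))
           = Σ P(x) log₂(P(x)) + log₂(3)
           = log₂(3) - H(P)

H(P) = -Σ P(x) log₂(P(x)):
  -P(1)·log₂(P(1)) = -(0.0394)·log₂(0.0394) = 0.18383
  -P(2)·log₂(P(2)) = -(0.0099)·log₂(0.0099) = 0.06592
  -P(3)·log₂(P(3)) = -(0.9507)·log₂(0.9507) = 0.06934
H(P) = 0.18383 + 0.06592 + 0.06934 = 0.31909 bits

log₂(3) = 1.58496 bits

D_KL(P||U) = 1.58496 - 0.31909 = 1.26587 ≈ 1.2659 bits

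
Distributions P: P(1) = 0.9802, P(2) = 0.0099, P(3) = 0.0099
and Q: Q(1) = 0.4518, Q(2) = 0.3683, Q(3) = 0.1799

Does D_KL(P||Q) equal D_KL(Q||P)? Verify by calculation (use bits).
D_KL(P||Q) = 1.0022 bits, D_KL(Q||P) = 2.1693 bits. No — D_KL(P||Q) ≠ D_KL(Q||P) for this pair.

D_KL(P||Q) = Σ P(x) log₂(P(x)/Q(x))

Computing term by term:
  P(1)·log₂(P(1)/Q(1)) = 0.9802·log₂(0.9802/0.4518) = 1.09527
  P(2)·log₂(P(2)/Q(2)) = 0.0099·log₂(0.0099/0.3683) = -0.05165
  P(3)·log₂(P(3)/Q(3)) = 0.0099·log₂(0.0099/0.1799) = -0.04142

D_KL(P||Q) = 1.09527 - 0.05165 - 0.04142 = 1.00220 ≈ 1.0022 bits

D_KL(Q||P) = Σ Q(x) log₂(Q(x)/P(x))

Computing term by term:
  Q(1)·log₂(Q(1)/P(1)) = 0.4518·log₂(0.4518/0.9802) = -0.50484
  Q(2)·log₂(Q(2)/P(2)) = 0.3683·log₂(0.3683/0.0099) = 1.92153
  Q(3)·log₂(Q(3)/P(3)) = 0.1799·log₂(0.1799/0.0099) = 0.75263

D_KL(Q||P) = -0.50484 + 1.92153 + 0.75263 = 2.16932 ≈ 2.1693 bits

These are NOT equal (difference: 1.1671 bits). KL divergence is asymmetric: D_KL(P||Q) ≠ D_KL(Q||P) in general.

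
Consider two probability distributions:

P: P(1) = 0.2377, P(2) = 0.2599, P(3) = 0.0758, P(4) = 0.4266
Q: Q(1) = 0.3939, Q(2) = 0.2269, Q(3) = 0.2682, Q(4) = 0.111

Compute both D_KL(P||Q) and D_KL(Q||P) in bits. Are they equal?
D_KL(P||Q) = 0.5681 bits, D_KL(Q||P) = 0.5159 bits. No, they are not equal.

D_KL(P||Q) = Σ P(x) log₂(P(x)/Q(x))

Computing term by term:
  P(1)·log₂(P(1)/Q(1)) = 0.2377·log₂(0.2377/0.3939) = -0.17321
  P(2)·log₂(P(2)/Q(2)) = 0.2599·log₂(0.2599/0.2269) = 0.05091
  P(3)·log₂(P(3)/Q(3)) = 0.0758·log₂(0.0758/0.2682) = -0.13819
  P(4)·log₂(P(4)/Q(4)) = 0.4266·log₂(0.4266/0.111) = 0.82860

D_KL(P||Q) = -0.17321 + 0.05091 - 0.13819 + 0.82860 = 0.56811 ≈ 0.5681 bits

D_KL(Q||P) = Σ Q(x) log₂(Q(x)/P(x))

Computing term by term:
  Q(1)·log₂(Q(1)/P(1)) = 0.3939·log₂(0.3939/0.2377) = 0.28703
  Q(2)·log₂(Q(2)/P(2)) = 0.2269·log₂(0.2269/0.2599) = -0.04445
  Q(3)·log₂(Q(3)/P(3)) = 0.2682·log₂(0.2682/0.0758) = 0.48894
  Q(4)·log₂(Q(4)/P(4)) = 0.111·log₂(0.111/0.4266) = -0.21560

D_KL(Q||P) = 0.28703 - 0.04445 + 0.48894 - 0.21560 = 0.51592 ≈ 0.5159 bits

These are NOT equal (difference: 0.0522 bits). KL divergence is asymmetric: D_KL(P||Q) ≠ D_KL(Q||P) in general.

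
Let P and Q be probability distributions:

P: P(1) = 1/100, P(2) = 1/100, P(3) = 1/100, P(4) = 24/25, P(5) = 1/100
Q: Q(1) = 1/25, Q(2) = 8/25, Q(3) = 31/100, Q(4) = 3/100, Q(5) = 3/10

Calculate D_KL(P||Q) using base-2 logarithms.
4.6314 bits

D_KL(P||Q) = Σ P(x) log₂(P(x)/Q(x))

Computing term by term:
  P(1)·log₂(P(1)/Q(1)) = (1/100)·log₂((1/100)/(1/25)) = -0.02000
  P(2)·log₂(P(2)/Q(2)) = (1/100)·log₂((1/100)/(8/25)) = -0.05000
  P(3)·log₂(P(3)/Q(3)) = (1/100)·log₂((1/100)/(31/100)) = -0.04954
  P(4)·log₂(P(4)/Q(4)) = (24/25)·log₂((24/25)/(3/100)) = 4.80000
  P(5)·log₂(P(5)/Q(5)) = (1/100)·log₂((1/100)/(3/10)) = -0.04907

D_KL(P||Q) = -0.02000 - 0.05000 - 0.04954 + 4.80000 - 0.04907 = 4.63139 ≈ 4.6314 bits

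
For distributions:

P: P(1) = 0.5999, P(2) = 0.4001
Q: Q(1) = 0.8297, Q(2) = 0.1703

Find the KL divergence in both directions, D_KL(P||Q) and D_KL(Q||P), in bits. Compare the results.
D_KL(P||Q) = 0.2124 bits, D_KL(Q||P) = 0.1783 bits. D_KL(P||Q) is larger than D_KL(Q||P) by 0.0341 bits; the two directions differ.

D_KL(P||Q) = Σ P(x) log₂(P(x)/Q(x))

Computing term by term:
  P(1)·log₂(P(1)/Q(1)) = 0.5999·log₂(0.5999/0.8297) = -0.28067
  P(2)·log₂(P(2)/Q(2)) = 0.4001·log₂(0.4001/0.1703) = 0.49304

D_KL(P||Q) = -0.28067 + 0.49304 = 0.21237 ≈ 0.2124 bits

D_KL(Q||P) = Σ Q(x) log₂(Q(x)/P(x))

Computing term by term:
  Q(1)·log₂(Q(1)/P(1)) = 0.8297·log₂(0.8297/0.5999) = 0.38819
  Q(2)·log₂(Q(2)/P(2)) = 0.1703·log₂(0.1703/0.4001) = -0.20986

D_KL(Q||P) = 0.38819 - 0.20986 = 0.17833 ≈ 0.1783 bits

These are NOT equal (difference: 0.0341 bits). KL divergence is asymmetric: D_KL(P||Q) ≠ D_KL(Q||P) in general.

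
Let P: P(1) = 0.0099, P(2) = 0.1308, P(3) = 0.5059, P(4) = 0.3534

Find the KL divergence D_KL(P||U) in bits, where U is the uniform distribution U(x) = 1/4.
0.5226 bits

U(i) = 1/4 for all i

D_KL(P||U) = Σ P(x) log₂(P(x) / (1/4))
           = Σ P(x) log₂(P(x)) + log₂(4)
           = log₂(4) - H(P)

H(P) = -Σ P(x) log₂(P(x)):
  -P(1)·log₂(P(1)) = -(0.0099)·log₂(0.0099) = 0.06592
  -P(2)·log₂(P(2)) = -(0.1308)·log₂(0.1308) = 0.38384
  -P(3)·log₂(P(3)) = -(0.5059)·log₂(0.5059) = 0.49734
  -P(4)·log₂(P(4)) = -(0.3534)·log₂(0.3534) = 0.53032
H(P) = 0.06592 + 0.38384 + 0.49734 + 0.53032 = 1.47742 bits

log₂(4) = 2.00000 bits

D_KL(P||U) = 2.00000 - 1.47742 = 0.52258 ≈ 0.5226 bits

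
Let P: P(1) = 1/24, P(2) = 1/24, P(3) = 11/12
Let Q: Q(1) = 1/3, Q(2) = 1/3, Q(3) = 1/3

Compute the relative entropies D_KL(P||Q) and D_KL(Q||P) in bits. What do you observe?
D_KL(P||Q) = 1.0878 bits, D_KL(Q||P) = 1.5135 bits. The two directions give different values (D_KL(Q||P) exceeds D_KL(P||Q) by 0.4257 bits): KL divergence is asymmetric.

D_KL(P||Q) = Σ P(x) log₂(P(x)/Q(x))

Computing term by term:
  P(1)·log₂(P(1)/Q(1)) = (1/24)·log₂((1/24)/(1/3)) = -0.12500
  P(2)·log₂(P(2)/Q(2)) = (1/24)·log₂((1/24)/(1/3)) = -0.12500
  P(3)·log₂(P(3)/Q(3)) = (11/12)·log₂((11/12)/(1/3)) = 1.33781

D_KL(P||Q) = -0.12500 - 0.12500 + 1.33781 = 1.08781 ≈ 1.0878 bits

D_KL(Q||P) = Σ Q(x) log₂(Q(x)/P(x))

Computing term by term:
  Q(1)·log₂(Q(1)/P(1)) = (1/3)·log₂((1/3)/(1/24)) = 1.00000
  Q(2)·log₂(Q(2)/P(2)) = (1/3)·log₂((1/3)/(1/24)) = 1.00000
  Q(3)·log₂(Q(3)/P(3)) = (1/3)·log₂((1/3)/(11/12)) = -0.48648

D_KL(Q||P) = 1.00000 + 1.00000 - 0.48648 = 1.51352 ≈ 1.5135 bits

These are NOT equal (difference: 0.4257 bits). KL divergence is asymmetric: D_KL(P||Q) ≠ D_KL(Q||P) in general.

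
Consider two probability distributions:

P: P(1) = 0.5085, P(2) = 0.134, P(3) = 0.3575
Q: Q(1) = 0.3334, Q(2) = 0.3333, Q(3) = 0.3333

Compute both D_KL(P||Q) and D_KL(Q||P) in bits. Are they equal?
D_KL(P||Q) = 0.1697 bits, D_KL(Q||P) = 0.2014 bits. No, they are not equal.

D_KL(P||Q) = Σ P(x) log₂(P(x)/Q(x))

Computing term by term:
  P(1)·log₂(P(1)/Q(1)) = 0.5085·log₂(0.5085/0.3334) = 0.30967
  P(2)·log₂(P(2)/Q(2)) = 0.134·log₂(0.134/0.3333) = -0.17615
  P(3)·log₂(P(3)/Q(3)) = 0.3575·log₂(0.3575/0.3333) = 0.03615

D_KL(P||Q) = 0.30967 - 0.17615 + 0.03615 = 0.16967 ≈ 0.1697 bits

D_KL(Q||P) = Σ Q(x) log₂(Q(x)/P(x))

Computing term by term:
  Q(1)·log₂(Q(1)/P(1)) = 0.3334·log₂(0.3334/0.5085) = -0.20304
  Q(2)·log₂(Q(2)/P(2)) = 0.3333·log₂(0.3333/0.134) = 0.43815
  Q(3)·log₂(Q(3)/P(3)) = 0.3333·log₂(0.3333/0.3575) = -0.03370

D_KL(Q||P) = -0.20304 + 0.43815 - 0.03370 = 0.20141 ≈ 0.2014 bits

These are NOT equal (difference: 0.0317 bits). KL divergence is asymmetric: D_KL(P||Q) ≠ D_KL(Q||P) in general.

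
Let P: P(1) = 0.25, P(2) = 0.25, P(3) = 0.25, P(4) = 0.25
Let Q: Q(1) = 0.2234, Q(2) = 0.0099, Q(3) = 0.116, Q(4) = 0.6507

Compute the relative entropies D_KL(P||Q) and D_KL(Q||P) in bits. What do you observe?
D_KL(P||Q) = 1.1371 bits, D_KL(Q||P) = 0.6871 bits. The two directions give different values (D_KL(P||Q) exceeds D_KL(Q||P) by 0.4500 bits): KL divergence is asymmetric.

D_KL(P||Q) = Σ P(x) log₂(P(x)/Q(x))

Computing term by term:
  P(1)·log₂(P(1)/Q(1)) = 0.25·log₂(0.25/0.2234) = 0.04057
  P(2)·log₂(P(2)/Q(2)) = 0.25·log₂(0.25/0.0099) = 1.16459
  P(3)·log₂(P(3)/Q(3)) = 0.25·log₂(0.25/0.116) = 0.27695
  P(4)·log₂(P(4)/Q(4)) = 0.25·log₂(0.25/0.6507) = -0.34502

D_KL(P||Q) = 0.04057 + 1.16459 + 0.27695 - 0.34502 = 1.13709 ≈ 1.1371 bits

D_KL(Q||P) = Σ Q(x) log₂(Q(x)/P(x))

Computing term by term:
  Q(1)·log₂(Q(1)/P(1)) = 0.2234·log₂(0.2234/0.25) = -0.03626
  Q(2)·log₂(Q(2)/P(2)) = 0.0099·log₂(0.0099/0.25) = -0.04612
  Q(3)·log₂(Q(3)/P(3)) = 0.116·log₂(0.116/0.25) = -0.12851
  Q(4)·log₂(Q(4)/P(4)) = 0.6507·log₂(0.6507/0.25) = 0.89801

D_KL(Q||P) = -0.03626 - 0.04612 - 0.12851 + 0.89801 = 0.68712 ≈ 0.6871 bits

These are NOT equal (difference: 0.4500 bits). KL divergence is asymmetric: D_KL(P||Q) ≠ D_KL(Q||P) in general.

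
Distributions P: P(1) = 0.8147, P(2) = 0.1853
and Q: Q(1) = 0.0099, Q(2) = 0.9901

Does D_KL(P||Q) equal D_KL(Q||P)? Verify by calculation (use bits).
D_KL(P||Q) = 4.7357 bits, D_KL(Q||P) = 2.3308 bits. No — D_KL(P||Q) ≠ D_KL(Q||P) for this pair.

D_KL(P||Q) = Σ P(x) log₂(P(x)/Q(x))

Computing term by term:
  P(1)·log₂(P(1)/Q(1)) = 0.8147·log₂(0.8147/0.0099) = 5.18369
  P(2)·log₂(P(2)/Q(2)) = 0.1853·log₂(0.1853/0.9901) = -0.44800

D_KL(P||Q) = 5.18369 - 0.44800 = 4.73569 ≈ 4.7357 bits

D_KL(Q||P) = Σ Q(x) log₂(Q(x)/P(x))

Computing term by term:
  Q(1)·log₂(Q(1)/P(1)) = 0.0099·log₂(0.0099/0.8147) = -0.06299
  Q(2)·log₂(Q(2)/P(2)) = 0.9901·log₂(0.9901/0.1853) = 2.39378

D_KL(Q||P) = -0.06299 + 2.39378 = 2.33079 ≈ 2.3308 bits

These are NOT equal (difference: 2.4049 bits). KL divergence is asymmetric: D_KL(P||Q) ≠ D_KL(Q||P) in general.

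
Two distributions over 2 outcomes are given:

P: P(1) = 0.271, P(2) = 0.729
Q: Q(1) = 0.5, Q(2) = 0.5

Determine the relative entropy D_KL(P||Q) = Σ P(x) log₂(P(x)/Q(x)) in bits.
0.1571 bits

D_KL(P||Q) = Σ P(x) log₂(P(x)/Q(x))

Computing term by term:
  P(1)·log₂(P(1)/Q(1)) = 0.271·log₂(0.271/0.5) = -0.23947
  P(2)·log₂(P(2)/Q(2)) = 0.729·log₂(0.729/0.5) = 0.39657

D_KL(P||Q) = -0.23947 + 0.39657 = 0.15710 ≈ 0.1571 bits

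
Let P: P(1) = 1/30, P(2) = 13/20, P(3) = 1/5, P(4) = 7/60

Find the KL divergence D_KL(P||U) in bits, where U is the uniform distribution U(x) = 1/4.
0.6065 bits

U(i) = 1/4 for all i

D_KL(P||U) = Σ P(x) log₂(P(x) / (1/4))
           = Σ P(x) log₂(P(x)) + log₂(4)
           = log₂(4) - H(P)

H(P) = -Σ P(x) log₂(P(x)):
  -P(1)·log₂(P(1)) = -(1/30)·log₂(1/30) = 0.16356
  -P(2)·log₂(P(2)) = -(13/20)·log₂(13/20) = 0.40397
  -P(3)·log₂(P(3)) = -(1/5)·log₂(1/5) = 0.46439
  -P(4)·log₂(P(4)) = -(7/60)·log₂(7/60) = 0.36161
H(P) = 0.16356 + 0.40397 + 0.46439 + 0.36161 = 1.39353 bits

log₂(4) = 2.00000 bits

D_KL(P||U) = 2.00000 - 1.39353 = 0.60647 ≈ 0.6065 bits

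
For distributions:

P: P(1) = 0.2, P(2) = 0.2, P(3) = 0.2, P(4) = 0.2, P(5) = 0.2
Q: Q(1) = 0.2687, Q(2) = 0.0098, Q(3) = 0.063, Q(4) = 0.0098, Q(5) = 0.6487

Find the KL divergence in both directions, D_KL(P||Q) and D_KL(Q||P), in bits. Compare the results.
D_KL(P||Q) = 1.6490 bits, D_KL(Q||P) = 1.0254 bits. D_KL(P||Q) is larger than D_KL(Q||P) by 0.6236 bits; the two directions differ.

D_KL(P||Q) = Σ P(x) log₂(P(x)/Q(x))

Computing term by term:
  P(1)·log₂(P(1)/Q(1)) = 0.2·log₂(0.2/0.2687) = -0.08520
  P(2)·log₂(P(2)/Q(2)) = 0.2·log₂(0.2/0.0098) = 0.87021
  P(3)·log₂(P(3)/Q(3)) = 0.2·log₂(0.2/0.063) = 0.33332
  P(4)·log₂(P(4)/Q(4)) = 0.2·log₂(0.2/0.0098) = 0.87021
  P(5)·log₂(P(5)/Q(5)) = 0.2·log₂(0.2/0.6487) = -0.33951

D_KL(P||Q) = -0.08520 + 0.87021 + 0.33332 + 0.87021 - 0.33951 = 1.64903 ≈ 1.6490 bits

D_KL(Q||P) = Σ Q(x) log₂(Q(x)/P(x))

Computing term by term:
  Q(1)·log₂(Q(1)/P(1)) = 0.2687·log₂(0.2687/0.2) = 0.11447
  Q(2)·log₂(Q(2)/P(2)) = 0.0098·log₂(0.0098/0.2) = -0.04264
  Q(3)·log₂(Q(3)/P(3)) = 0.063·log₂(0.063/0.2) = -0.10499
  Q(4)·log₂(Q(4)/P(4)) = 0.0098·log₂(0.0098/0.2) = -0.04264
  Q(5)·log₂(Q(5)/P(5)) = 0.6487·log₂(0.6487/0.2) = 1.10120

D_KL(Q||P) = 0.11447 - 0.04264 - 0.10499 - 0.04264 + 1.10120 = 1.02540 ≈ 1.0254 bits

These are NOT equal (difference: 0.6236 bits). KL divergence is asymmetric: D_KL(P||Q) ≠ D_KL(Q||P) in general.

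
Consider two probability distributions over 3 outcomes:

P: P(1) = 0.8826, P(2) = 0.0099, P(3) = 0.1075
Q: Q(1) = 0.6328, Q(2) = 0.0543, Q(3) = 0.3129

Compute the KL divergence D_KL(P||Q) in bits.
0.2337 bits

D_KL(P||Q) = Σ P(x) log₂(P(x)/Q(x))

Computing term by term:
  P(1)·log₂(P(1)/Q(1)) = 0.8826·log₂(0.8826/0.6328) = 0.42366
  P(2)·log₂(P(2)/Q(2)) = 0.0099·log₂(0.0099/0.0543) = -0.02431
  P(3)·log₂(P(3)/Q(3)) = 0.1075·log₂(0.1075/0.3129) = -0.16570

D_KL(P||Q) = 0.42366 - 0.02431 - 0.16570 = 0.23365 ≈ 0.2337 bits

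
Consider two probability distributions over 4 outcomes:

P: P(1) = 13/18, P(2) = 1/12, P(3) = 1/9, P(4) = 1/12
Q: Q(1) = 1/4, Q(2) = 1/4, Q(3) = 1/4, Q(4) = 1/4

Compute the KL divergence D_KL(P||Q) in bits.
0.7112 bits

D_KL(P||Q) = Σ P(x) log₂(P(x)/Q(x))

Computing term by term:
  P(1)·log₂(P(1)/Q(1)) = (13/18)·log₂((13/18)/(1/4)) = 1.10537
  P(2)·log₂(P(2)/Q(2)) = (1/12)·log₂((1/12)/(1/4)) = -0.13208
  P(3)·log₂(P(3)/Q(3)) = (1/9)·log₂((1/9)/(1/4)) = -0.12999
  P(4)·log₂(P(4)/Q(4)) = (1/12)·log₂((1/12)/(1/4)) = -0.13208

D_KL(P||Q) = 1.10537 - 0.13208 - 0.12999 - 0.13208 = 0.71122 ≈ 0.7112 bits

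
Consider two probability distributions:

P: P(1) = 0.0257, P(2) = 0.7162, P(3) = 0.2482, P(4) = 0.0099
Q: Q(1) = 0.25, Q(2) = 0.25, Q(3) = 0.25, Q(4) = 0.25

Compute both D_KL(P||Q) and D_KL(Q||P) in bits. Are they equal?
D_KL(P||Q) = 0.9544 bits, D_KL(Q||P) = 1.6081 bits. No, they are not equal.

D_KL(P||Q) = Σ P(x) log₂(P(x)/Q(x))

Computing term by term:
  P(1)·log₂(P(1)/Q(1)) = 0.0257·log₂(0.0257/0.25) = -0.08435
  P(2)·log₂(P(2)/Q(2)) = 0.7162·log₂(0.7162/0.25) = 1.08750
  P(3)·log₂(P(3)/Q(3)) = 0.2482·log₂(0.2482/0.25) = -0.00259
  P(4)·log₂(P(4)/Q(4)) = 0.0099·log₂(0.0099/0.25) = -0.04612

D_KL(P||Q) = -0.08435 + 1.08750 - 0.00259 - 0.04612 = 0.95444 ≈ 0.9544 bits

D_KL(Q||P) = Σ Q(x) log₂(Q(x)/P(x))

Computing term by term:
  Q(1)·log₂(Q(1)/P(1)) = 0.25·log₂(0.25/0.0257) = 0.82052
  Q(2)·log₂(Q(2)/P(2)) = 0.25·log₂(0.25/0.7162) = -0.37961
  Q(3)·log₂(Q(3)/P(3)) = 0.25·log₂(0.25/0.2482) = 0.00261
  Q(4)·log₂(Q(4)/P(4)) = 0.25·log₂(0.25/0.0099) = 1.16459

D_KL(Q||P) = 0.82052 - 0.37961 + 0.00261 + 1.16459 = 1.60811 ≈ 1.6081 bits

These are NOT equal (difference: 0.6537 bits). KL divergence is asymmetric: D_KL(P||Q) ≠ D_KL(Q||P) in general.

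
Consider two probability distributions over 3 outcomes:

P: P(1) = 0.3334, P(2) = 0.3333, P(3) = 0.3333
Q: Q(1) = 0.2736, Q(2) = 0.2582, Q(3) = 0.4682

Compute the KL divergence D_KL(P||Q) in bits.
0.0544 bits

D_KL(P||Q) = Σ P(x) log₂(P(x)/Q(x))

Computing term by term:
  P(1)·log₂(P(1)/Q(1)) = 0.3334·log₂(0.3334/0.2736) = 0.09508
  P(2)·log₂(P(2)/Q(2)) = 0.3333·log₂(0.3333/0.2582) = 0.12277
  P(3)·log₂(P(3)/Q(3)) = 0.3333·log₂(0.3333/0.4682) = -0.16342

D_KL(P||Q) = 0.09508 + 0.12277 - 0.16342 = 0.05443 ≈ 0.0544 bits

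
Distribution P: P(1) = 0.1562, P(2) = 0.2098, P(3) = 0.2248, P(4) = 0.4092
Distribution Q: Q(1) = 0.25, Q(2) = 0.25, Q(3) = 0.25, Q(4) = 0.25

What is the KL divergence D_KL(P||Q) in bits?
0.0974 bits

D_KL(P||Q) = Σ P(x) log₂(P(x)/Q(x))

Computing term by term:
  P(1)·log₂(P(1)/Q(1)) = 0.1562·log₂(0.1562/0.25) = -0.10599
  P(2)·log₂(P(2)/Q(2)) = 0.2098·log₂(0.2098/0.25) = -0.05306
  P(3)·log₂(P(3)/Q(3)) = 0.2248·log₂(0.2248/0.25) = -0.03446
  P(4)·log₂(P(4)/Q(4)) = 0.4092·log₂(0.4092/0.25) = 0.29089

D_KL(P||Q) = -0.10599 - 0.05306 - 0.03446 + 0.29089 = 0.09738 ≈ 0.0974 bits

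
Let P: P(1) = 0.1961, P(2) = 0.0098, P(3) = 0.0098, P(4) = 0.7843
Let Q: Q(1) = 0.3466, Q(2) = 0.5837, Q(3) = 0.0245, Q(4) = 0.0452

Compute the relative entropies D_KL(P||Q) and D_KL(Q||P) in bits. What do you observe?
D_KL(P||Q) = 2.9971 bits, D_KL(Q||P) = 3.5728 bits. The two directions give different values (D_KL(Q||P) exceeds D_KL(P||Q) by 0.5757 bits): KL divergence is asymmetric.

D_KL(P||Q) = Σ P(x) log₂(P(x)/Q(x))

Computing term by term:
  P(1)·log₂(P(1)/Q(1)) = 0.1961·log₂(0.1961/0.3466) = -0.16113
  P(2)·log₂(P(2)/Q(2)) = 0.0098·log₂(0.0098/0.5837) = -0.05778
  P(3)·log₂(P(3)/Q(3)) = 0.0098·log₂(0.0098/0.0245) = -0.01295
  P(4)·log₂(P(4)/Q(4)) = 0.7843·log₂(0.7843/0.0452) = 3.22897

D_KL(P||Q) = -0.16113 - 0.05778 - 0.01295 + 3.22897 = 2.99711 ≈ 2.9971 bits

D_KL(Q||P) = Σ Q(x) log₂(Q(x)/P(x))

Computing term by term:
  Q(1)·log₂(Q(1)/P(1)) = 0.3466·log₂(0.3466/0.1961) = 0.28480
  Q(2)·log₂(Q(2)/P(2)) = 0.5837·log₂(0.5837/0.0098) = 3.44167
  Q(3)·log₂(Q(3)/P(3)) = 0.0245·log₂(0.0245/0.0098) = 0.03239
  Q(4)·log₂(Q(4)/P(4)) = 0.0452·log₂(0.0452/0.7843) = -0.18609

D_KL(Q||P) = 0.28480 + 3.44167 + 0.03239 - 0.18609 = 3.57277 ≈ 3.5728 bits

These are NOT equal (difference: 0.5757 bits). KL divergence is asymmetric: D_KL(P||Q) ≠ D_KL(Q||P) in general.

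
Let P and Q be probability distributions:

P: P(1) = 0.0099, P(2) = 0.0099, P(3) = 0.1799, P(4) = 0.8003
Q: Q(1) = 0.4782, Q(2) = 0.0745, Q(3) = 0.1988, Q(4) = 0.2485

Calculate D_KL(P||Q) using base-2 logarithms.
1.2402 bits

D_KL(P||Q) = Σ P(x) log₂(P(x)/Q(x))

Computing term by term:
  P(1)·log₂(P(1)/Q(1)) = 0.0099·log₂(0.0099/0.4782) = -0.05538
  P(2)·log₂(P(2)/Q(2)) = 0.0099·log₂(0.0099/0.0745) = -0.02883
  P(3)·log₂(P(3)/Q(3)) = 0.1799·log₂(0.1799/0.1988) = -0.02593
  P(4)·log₂(P(4)/Q(4)) = 0.8003·log₂(0.8003/0.2485) = 1.35034

D_KL(P||Q) = -0.05538 - 0.02883 - 0.02593 + 1.35034 = 1.24020 ≈ 1.2402 bits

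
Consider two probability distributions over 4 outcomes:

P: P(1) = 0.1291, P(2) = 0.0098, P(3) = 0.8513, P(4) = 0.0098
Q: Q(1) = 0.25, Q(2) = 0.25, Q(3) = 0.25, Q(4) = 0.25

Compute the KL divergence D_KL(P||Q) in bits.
1.2902 bits

D_KL(P||Q) = Σ P(x) log₂(P(x)/Q(x))

Computing term by term:
  P(1)·log₂(P(1)/Q(1)) = 0.1291·log₂(0.1291/0.25) = -0.12309
  P(2)·log₂(P(2)/Q(2)) = 0.0098·log₂(0.0098/0.25) = -0.04580
  P(3)·log₂(P(3)/Q(3)) = 0.8513·log₂(0.8513/0.25) = 1.50488
  P(4)·log₂(P(4)/Q(4)) = 0.0098·log₂(0.0098/0.25) = -0.04580

D_KL(P||Q) = -0.12309 - 0.04580 + 1.50488 - 0.04580 = 1.29019 ≈ 1.2902 bits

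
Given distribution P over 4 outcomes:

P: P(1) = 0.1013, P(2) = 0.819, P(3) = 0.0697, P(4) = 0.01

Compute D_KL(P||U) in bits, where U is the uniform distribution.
1.0952 bits

U(i) = 1/4 for all i

D_KL(P||U) = Σ P(x) log₂(P(x) / (1/4))
           = Σ P(x) log₂(P(x)) + log₂(4)
           = log₂(4) - H(P)

H(P) = -Σ P(x) log₂(P(x)):
  -P(1)·log₂(P(1)) = -(0.1013)·log₂(0.1013) = 0.33462
  -P(2)·log₂(P(2)) = -(0.819)·log₂(0.819) = 0.23592
  -P(3)·log₂(P(3)) = -(0.0697)·log₂(0.0697) = 0.26784
  -P(4)·log₂(P(4)) = -(0.01)·log₂(0.01) = 0.06644
H(P) = 0.33462 + 0.23592 + 0.26784 + 0.06644 = 0.90482 bits

log₂(4) = 2.00000 bits

D_KL(P||U) = 2.00000 - 0.90482 = 1.09518 ≈ 1.0952 bits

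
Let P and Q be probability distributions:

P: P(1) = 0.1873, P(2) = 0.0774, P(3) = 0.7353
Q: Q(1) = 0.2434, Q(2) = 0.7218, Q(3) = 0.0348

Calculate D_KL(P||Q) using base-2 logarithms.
2.9161 bits

D_KL(P||Q) = Σ P(x) log₂(P(x)/Q(x))

Computing term by term:
  P(1)·log₂(P(1)/Q(1)) = 0.1873·log₂(0.1873/0.2434) = -0.07080
  P(2)·log₂(P(2)/Q(2)) = 0.0774·log₂(0.0774/0.7218) = -0.24932
  P(3)·log₂(P(3)/Q(3)) = 0.7353·log₂(0.7353/0.0348) = 3.23618

D_KL(P||Q) = -0.07080 - 0.24932 + 3.23618 = 2.91606 ≈ 2.9161 bits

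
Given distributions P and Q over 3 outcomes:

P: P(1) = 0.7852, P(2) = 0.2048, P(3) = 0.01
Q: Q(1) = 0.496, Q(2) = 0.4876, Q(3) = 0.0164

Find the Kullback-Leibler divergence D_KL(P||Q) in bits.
0.2569 bits

D_KL(P||Q) = Σ P(x) log₂(P(x)/Q(x))

Computing term by term:
  P(1)·log₂(P(1)/Q(1)) = 0.7852·log₂(0.7852/0.496) = 0.52037
  P(2)·log₂(P(2)/Q(2)) = 0.2048·log₂(0.2048/0.4876) = -0.25630
  P(3)·log₂(P(3)/Q(3)) = 0.01·log₂(0.01/0.0164) = -0.00714

D_KL(P||Q) = 0.52037 - 0.25630 - 0.00714 = 0.25693 ≈ 0.2569 bits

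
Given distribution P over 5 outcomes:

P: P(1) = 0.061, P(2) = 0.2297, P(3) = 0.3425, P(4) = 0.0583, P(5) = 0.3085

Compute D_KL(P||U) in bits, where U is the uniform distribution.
0.2964 bits

U(i) = 1/5 for all i

D_KL(P||U) = Σ P(x) log₂(P(x) / (1/5))
           = Σ P(x) log₂(P(x)) + log₂(5)
           = log₂(5) - H(P)

H(P) = -Σ P(x) log₂(P(x)):
  -P(1)·log₂(P(1)) = -(0.061)·log₂(0.061) = 0.24614
  -P(2)·log₂(P(2)) = -(0.2297)·log₂(0.2297) = 0.48746
  -P(3)·log₂(P(3)) = -(0.3425)·log₂(0.3425) = 0.52944
  -P(4)·log₂(P(4)) = -(0.0583)·log₂(0.0583) = 0.23905
  -P(5)·log₂(P(5)) = -(0.3085)·log₂(0.3085) = 0.52342
H(P) = 0.24614 + 0.48746 + 0.52944 + 0.23905 + 0.52342 = 2.02551 bits

log₂(5) = 2.32193 bits

D_KL(P||U) = 2.32193 - 2.02551 = 0.29642 ≈ 0.2964 bits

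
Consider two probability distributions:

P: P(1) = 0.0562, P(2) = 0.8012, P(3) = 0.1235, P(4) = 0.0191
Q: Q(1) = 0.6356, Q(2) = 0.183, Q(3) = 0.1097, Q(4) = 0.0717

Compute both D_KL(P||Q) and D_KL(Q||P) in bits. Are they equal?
D_KL(P||Q) = 1.4948 bits, D_KL(Q||P) = 1.9525 bits. No, they are not equal.

D_KL(P||Q) = Σ P(x) log₂(P(x)/Q(x))

Computing term by term:
  P(1)·log₂(P(1)/Q(1)) = 0.0562·log₂(0.0562/0.6356) = -0.19667
  P(2)·log₂(P(2)/Q(2)) = 0.8012·log₂(0.8012/0.183) = 1.70681
  P(3)·log₂(P(3)/Q(3)) = 0.1235·log₂(0.1235/0.1097) = 0.02111
  P(4)·log₂(P(4)/Q(4)) = 0.0191·log₂(0.0191/0.0717) = -0.03645

D_KL(P||Q) = -0.19667 + 1.70681 + 0.02111 - 0.03645 = 1.49480 ≈ 1.4948 bits

D_KL(Q||P) = Σ Q(x) log₂(Q(x)/P(x))

Computing term by term:
  Q(1)·log₂(Q(1)/P(1)) = 0.6356·log₂(0.6356/0.0562) = 2.22427
  Q(2)·log₂(Q(2)/P(2)) = 0.183·log₂(0.183/0.8012) = -0.38985
  Q(3)·log₂(Q(3)/P(3)) = 0.1097·log₂(0.1097/0.1235) = -0.01875
  Q(4)·log₂(Q(4)/P(4)) = 0.0717·log₂(0.0717/0.0191) = 0.13683

D_KL(Q||P) = 2.22427 - 0.38985 - 0.01875 + 0.13683 = 1.95250 ≈ 1.9525 bits

These are NOT equal (difference: 0.4577 bits). KL divergence is asymmetric: D_KL(P||Q) ≠ D_KL(Q||P) in general.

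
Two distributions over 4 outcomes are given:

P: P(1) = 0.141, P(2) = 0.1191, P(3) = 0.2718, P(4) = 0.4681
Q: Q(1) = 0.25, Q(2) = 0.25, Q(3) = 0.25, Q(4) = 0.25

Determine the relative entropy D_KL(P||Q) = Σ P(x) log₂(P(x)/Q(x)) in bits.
0.2125 bits

D_KL(P||Q) = Σ P(x) log₂(P(x)/Q(x))

Computing term by term:
  P(1)·log₂(P(1)/Q(1)) = 0.141·log₂(0.141/0.25) = -0.11650
  P(2)·log₂(P(2)/Q(2)) = 0.1191·log₂(0.1191/0.25) = -0.12741
  P(3)·log₂(P(3)/Q(3)) = 0.2718·log₂(0.2718/0.25) = 0.03278
  P(4)·log₂(P(4)/Q(4)) = 0.4681·log₂(0.4681/0.25) = 0.42358

D_KL(P||Q) = -0.11650 - 0.12741 + 0.03278 + 0.42358 = 0.21245 ≈ 0.2125 bits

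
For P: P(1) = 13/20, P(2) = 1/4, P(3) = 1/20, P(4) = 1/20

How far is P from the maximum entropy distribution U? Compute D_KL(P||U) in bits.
0.6638 bits

U(i) = 1/4 for all i

D_KL(P||U) = Σ P(x) log₂(P(x) / (1/4))
           = Σ P(x) log₂(P(x)) + log₂(4)
           = log₂(4) - H(P)

H(P) = -Σ P(x) log₂(P(x)):
  -P(1)·log₂(P(1)) = -(13/20)·log₂(13/20) = 0.40397
  -P(2)·log₂(P(2)) = -(1/4)·log₂(1/4) = 0.50000
  -P(3)·log₂(P(3)) = -(1/20)·log₂(1/20) = 0.21610
  -P(4)·log₂(P(4)) = -(1/20)·log₂(1/20) = 0.21610
H(P) = 0.40397 + 0.50000 + 0.21610 + 0.21610 = 1.33617 bits

log₂(4) = 2.00000 bits

D_KL(P||U) = 2.00000 - 1.33617 = 0.66383 ≈ 0.6638 bits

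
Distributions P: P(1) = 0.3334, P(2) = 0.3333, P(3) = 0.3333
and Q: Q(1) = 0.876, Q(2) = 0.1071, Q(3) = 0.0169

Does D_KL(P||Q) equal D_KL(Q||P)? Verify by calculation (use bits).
D_KL(P||Q) = 1.5150 bits, D_KL(Q||P) = 0.9727 bits. No — D_KL(P||Q) ≠ D_KL(Q||P) for this pair.

D_KL(P||Q) = Σ P(x) log₂(P(x)/Q(x))

Computing term by term:
  P(1)·log₂(P(1)/Q(1)) = 0.3334·log₂(0.3334/0.876) = -0.46465
  P(2)·log₂(P(2)/Q(2)) = 0.3333·log₂(0.3333/0.1071) = 0.54590
  P(3)·log₂(P(3)/Q(3)) = 0.3333·log₂(0.3333/0.0169) = 1.43377

D_KL(P||Q) = -0.46465 + 0.54590 + 1.43377 = 1.51502 ≈ 1.5150 bits

D_KL(Q||P) = Σ Q(x) log₂(Q(x)/P(x))

Computing term by term:
  Q(1)·log₂(Q(1)/P(1)) = 0.876·log₂(0.876/0.3334) = 1.22086
  Q(2)·log₂(Q(2)/P(2)) = 0.1071·log₂(0.1071/0.3333) = -0.17542
  Q(3)·log₂(Q(3)/P(3)) = 0.0169·log₂(0.0169/0.3333) = -0.07270

D_KL(Q||P) = 1.22086 - 0.17542 - 0.07270 = 0.97274 ≈ 0.9727 bits

These are NOT equal (difference: 0.5423 bits). KL divergence is asymmetric: D_KL(P||Q) ≠ D_KL(Q||P) in general.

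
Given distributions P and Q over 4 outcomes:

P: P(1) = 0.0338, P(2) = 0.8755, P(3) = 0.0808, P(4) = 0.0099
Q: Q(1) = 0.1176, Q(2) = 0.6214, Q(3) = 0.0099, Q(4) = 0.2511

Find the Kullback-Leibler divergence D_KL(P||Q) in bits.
0.5708 bits

D_KL(P||Q) = Σ P(x) log₂(P(x)/Q(x))

Computing term by term:
  P(1)·log₂(P(1)/Q(1)) = 0.0338·log₂(0.0338/0.1176) = -0.06080
  P(2)·log₂(P(2)/Q(2)) = 0.8755·log₂(0.8755/0.6214) = 0.43301
  P(3)·log₂(P(3)/Q(3)) = 0.0808·log₂(0.0808/0.0099) = 0.24473
  P(4)·log₂(P(4)/Q(4)) = 0.0099·log₂(0.0099/0.2511) = -0.04618

D_KL(P||Q) = -0.06080 + 0.43301 + 0.24473 - 0.04618 = 0.57076 ≈ 0.5708 bits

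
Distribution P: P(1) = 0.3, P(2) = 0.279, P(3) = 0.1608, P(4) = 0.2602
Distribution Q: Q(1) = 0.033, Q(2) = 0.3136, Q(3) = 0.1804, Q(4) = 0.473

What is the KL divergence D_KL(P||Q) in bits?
0.6572 bits

D_KL(P||Q) = Σ P(x) log₂(P(x)/Q(x))

Computing term by term:
  P(1)·log₂(P(1)/Q(1)) = 0.3·log₂(0.3/0.033) = 0.95533
  P(2)·log₂(P(2)/Q(2)) = 0.279·log₂(0.279/0.3136) = -0.04706
  P(3)·log₂(P(3)/Q(3)) = 0.1608·log₂(0.1608/0.1804) = -0.02668
  P(4)·log₂(P(4)/Q(4)) = 0.2602·log₂(0.2602/0.473) = -0.22435

D_KL(P||Q) = 0.95533 - 0.04706 - 0.02668 - 0.22435 = 0.65724 ≈ 0.6572 bits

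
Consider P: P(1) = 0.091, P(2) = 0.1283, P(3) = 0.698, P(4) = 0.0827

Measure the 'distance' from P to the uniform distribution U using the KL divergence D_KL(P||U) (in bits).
0.6458 bits

U(i) = 1/4 for all i

D_KL(P||U) = Σ P(x) log₂(P(x) / (1/4))
           = Σ P(x) log₂(P(x)) + log₂(4)
           = log₂(4) - H(P)

H(P) = -Σ P(x) log₂(P(x)):
  -P(1)·log₂(P(1)) = -(0.091)·log₂(0.091) = 0.31468
  -P(2)·log₂(P(2)) = -(0.1283)·log₂(0.1283) = 0.38008
  -P(3)·log₂(P(3)) = -(0.698)·log₂(0.698) = 0.36205
  -P(4)·log₂(P(4)) = -(0.0827)·log₂(0.0827) = 0.29739
H(P) = 0.31468 + 0.38008 + 0.36205 + 0.29739 = 1.35420 bits

log₂(4) = 2.00000 bits

D_KL(P||U) = 2.00000 - 1.35420 = 0.64580 ≈ 0.6458 bits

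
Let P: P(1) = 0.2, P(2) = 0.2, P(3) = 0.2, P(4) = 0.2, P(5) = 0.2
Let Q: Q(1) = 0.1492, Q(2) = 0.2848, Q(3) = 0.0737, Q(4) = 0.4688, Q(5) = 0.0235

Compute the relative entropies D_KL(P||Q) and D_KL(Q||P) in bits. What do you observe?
D_KL(P||Q) = 0.6427 bits, D_KL(Q||P) = 0.4796 bits. The two directions give different values (D_KL(P||Q) exceeds D_KL(Q||P) by 0.1631 bits): KL divergence is asymmetric.

D_KL(P||Q) = Σ P(x) log₂(P(x)/Q(x))

Computing term by term:
  P(1)·log₂(P(1)/Q(1)) = 0.2·log₂(0.2/0.1492) = 0.08455
  P(2)·log₂(P(2)/Q(2)) = 0.2·log₂(0.2/0.2848) = -0.10199
  P(3)·log₂(P(3)/Q(3)) = 0.2·log₂(0.2/0.0737) = 0.28805
  P(4)·log₂(P(4)/Q(4)) = 0.2·log₂(0.2/0.4688) = -0.24579
  P(5)·log₂(P(5)/Q(5)) = 0.2·log₂(0.2/0.0235) = 0.61785

D_KL(P||Q) = 0.08455 - 0.10199 + 0.28805 - 0.24579 + 0.61785 = 0.64267 ≈ 0.6427 bits

D_KL(Q||P) = Σ Q(x) log₂(Q(x)/P(x))

Computing term by term:
  Q(1)·log₂(Q(1)/P(1)) = 0.1492·log₂(0.1492/0.2) = -0.06307
  Q(2)·log₂(Q(2)/P(2)) = 0.2848·log₂(0.2848/0.2) = 0.14523
  Q(3)·log₂(Q(3)/P(3)) = 0.0737·log₂(0.0737/0.2) = -0.10615
  Q(4)·log₂(Q(4)/P(4)) = 0.4688·log₂(0.4688/0.2) = 0.57614
  Q(5)·log₂(Q(5)/P(5)) = 0.0235·log₂(0.0235/0.2) = -0.07260

D_KL(Q||P) = -0.06307 + 0.14523 - 0.10615 + 0.57614 - 0.07260 = 0.47955 ≈ 0.4796 bits

These are NOT equal (difference: 0.1631 bits). KL divergence is asymmetric: D_KL(P||Q) ≠ D_KL(Q||P) in general.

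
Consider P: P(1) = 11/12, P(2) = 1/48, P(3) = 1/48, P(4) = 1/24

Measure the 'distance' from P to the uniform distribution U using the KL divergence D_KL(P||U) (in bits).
1.4612 bits

U(i) = 1/4 for all i

D_KL(P||U) = Σ P(x) log₂(P(x) / (1/4))
           = Σ P(x) log₂(P(x)) + log₂(4)
           = log₂(4) - H(P)

H(P) = -Σ P(x) log₂(P(x)):
  -P(1)·log₂(P(1)) = -(11/12)·log₂(11/12) = 0.11507
  -P(2)·log₂(P(2)) = -(1/48)·log₂(1/48) = 0.11635
  -P(3)·log₂(P(3)) = -(1/48)·log₂(1/48) = 0.11635
  -P(4)·log₂(P(4)) = -(1/24)·log₂(1/24) = 0.19104
H(P) = 0.11507 + 0.11635 + 0.11635 + 0.19104 = 0.53881 bits

log₂(4) = 2.00000 bits

D_KL(P||U) = 2.00000 - 0.53881 = 1.46119 ≈ 1.4612 bits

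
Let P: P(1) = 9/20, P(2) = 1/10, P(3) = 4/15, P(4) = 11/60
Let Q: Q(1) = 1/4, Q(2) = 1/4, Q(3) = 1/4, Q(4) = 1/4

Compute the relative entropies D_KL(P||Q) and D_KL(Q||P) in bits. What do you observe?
D_KL(P||Q) = 0.1922 bits, D_KL(Q||P) = 0.2071 bits. The two directions give different values (D_KL(Q||P) exceeds D_KL(P||Q) by 0.0149 bits): KL divergence is asymmetric.

D_KL(P||Q) = Σ P(x) log₂(P(x)/Q(x))

Computing term by term:
  P(1)·log₂(P(1)/Q(1)) = (9/20)·log₂((9/20)/(1/4)) = 0.38160
  P(2)·log₂(P(2)/Q(2)) = (1/10)·log₂((1/10)/(1/4)) = -0.13219
  P(3)·log₂(P(3)/Q(3)) = (4/15)·log₂((4/15)/(1/4)) = 0.02483
  P(4)·log₂(P(4)/Q(4)) = (11/60)·log₂((11/60)/(1/4)) = -0.08203

D_KL(P||Q) = 0.38160 - 0.13219 + 0.02483 - 0.08203 = 0.19221 ≈ 0.1922 bits

D_KL(Q||P) = Σ Q(x) log₂(Q(x)/P(x))

Computing term by term:
  Q(1)·log₂(Q(1)/P(1)) = (1/4)·log₂((1/4)/(9/20)) = -0.21200
  Q(2)·log₂(Q(2)/P(2)) = (1/4)·log₂((1/4)/(1/10)) = 0.33048
  Q(3)·log₂(Q(3)/P(3)) = (1/4)·log₂((1/4)/(4/15)) = -0.02328
  Q(4)·log₂(Q(4)/P(4)) = (1/4)·log₂((1/4)/(11/60)) = 0.11186

D_KL(Q||P) = -0.21200 + 0.33048 - 0.02328 + 0.11186 = 0.20706 ≈ 0.2071 bits

These are NOT equal (difference: 0.0149 bits). KL divergence is asymmetric: D_KL(P||Q) ≠ D_KL(Q||P) in general.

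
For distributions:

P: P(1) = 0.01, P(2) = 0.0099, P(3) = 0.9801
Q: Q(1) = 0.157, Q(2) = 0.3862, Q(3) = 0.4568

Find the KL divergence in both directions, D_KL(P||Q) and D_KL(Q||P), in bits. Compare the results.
D_KL(P||Q) = 0.9874 bits, D_KL(Q||P) = 2.1620 bits. D_KL(Q||P) is larger than D_KL(P||Q) by 1.1746 bits; the two directions differ.

D_KL(P||Q) = Σ P(x) log₂(P(x)/Q(x))

Computing term by term:
  P(1)·log₂(P(1)/Q(1)) = 0.01·log₂(0.01/0.157) = -0.03973
  P(2)·log₂(P(2)/Q(2)) = 0.0099·log₂(0.0099/0.3862) = -0.05233
  P(3)·log₂(P(3)/Q(3)) = 0.9801·log₂(0.9801/0.4568) = 1.07945

D_KL(P||Q) = -0.03973 - 0.05233 + 1.07945 = 0.98739 ≈ 0.9874 bits

D_KL(Q||P) = Σ Q(x) log₂(Q(x)/P(x))

Computing term by term:
  Q(1)·log₂(Q(1)/P(1)) = 0.157·log₂(0.157/0.01) = 0.62371
  Q(2)·log₂(Q(2)/P(2)) = 0.3862·log₂(0.3862/0.0099) = 2.04137
  Q(3)·log₂(Q(3)/P(3)) = 0.4568·log₂(0.4568/0.9801) = -0.50310

D_KL(Q||P) = 0.62371 + 2.04137 - 0.50310 = 2.16198 ≈ 2.1620 bits

These are NOT equal (difference: 1.1746 bits). KL divergence is asymmetric: D_KL(P||Q) ≠ D_KL(Q||P) in general.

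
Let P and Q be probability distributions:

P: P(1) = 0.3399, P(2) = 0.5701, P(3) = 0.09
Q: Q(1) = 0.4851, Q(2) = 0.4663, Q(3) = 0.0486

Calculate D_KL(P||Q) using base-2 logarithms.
0.0709 bits

D_KL(P||Q) = Σ P(x) log₂(P(x)/Q(x))

Computing term by term:
  P(1)·log₂(P(1)/Q(1)) = 0.3399·log₂(0.3399/0.4851) = -0.17443
  P(2)·log₂(P(2)/Q(2)) = 0.5701·log₂(0.5701/0.4663) = 0.16530
  P(3)·log₂(P(3)/Q(3)) = 0.09·log₂(0.09/0.0486) = 0.08001

D_KL(P||Q) = -0.17443 + 0.16530 + 0.08001 = 0.07088 ≈ 0.0709 bits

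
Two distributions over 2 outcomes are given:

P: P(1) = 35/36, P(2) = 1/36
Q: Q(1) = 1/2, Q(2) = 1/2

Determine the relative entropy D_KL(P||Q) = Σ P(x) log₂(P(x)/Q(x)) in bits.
0.8169 bits

D_KL(P||Q) = Σ P(x) log₂(P(x)/Q(x))

Computing term by term:
  P(1)·log₂(P(1)/Q(1)) = (35/36)·log₂((35/36)/(1/2)) = 0.93271
  P(2)·log₂(P(2)/Q(2)) = (1/36)·log₂((1/36)/(1/2)) = -0.11583

D_KL(P||Q) = 0.93271 - 0.11583 = 0.81688 ≈ 0.8169 bits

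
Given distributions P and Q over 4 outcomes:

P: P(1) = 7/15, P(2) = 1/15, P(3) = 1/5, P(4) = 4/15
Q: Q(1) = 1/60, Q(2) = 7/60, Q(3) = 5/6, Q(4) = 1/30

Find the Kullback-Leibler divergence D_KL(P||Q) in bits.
2.5778 bits

D_KL(P||Q) = Σ P(x) log₂(P(x)/Q(x))

Computing term by term:
  P(1)·log₂(P(1)/Q(1)) = (7/15)·log₂((7/15)/(1/60)) = 2.24343
  P(2)·log₂(P(2)/Q(2)) = (1/15)·log₂((1/15)/(7/60)) = -0.05382
  P(3)·log₂(P(3)/Q(3)) = (1/5)·log₂((1/5)/(5/6)) = -0.41178
  P(4)·log₂(P(4)/Q(4)) = (4/15)·log₂((4/15)/(1/30)) = 0.80000

D_KL(P||Q) = 2.24343 - 0.05382 - 0.41178 + 0.80000 = 2.57783 ≈ 2.5778 bits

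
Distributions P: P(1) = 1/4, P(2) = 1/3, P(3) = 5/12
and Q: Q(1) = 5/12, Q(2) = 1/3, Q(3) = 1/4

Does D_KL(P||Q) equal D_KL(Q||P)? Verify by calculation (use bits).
D_KL(P||Q) = 0.1228 bits, D_KL(Q||P) = 0.1228 bits. Yes — for this pair D_KL(P||Q) = D_KL(Q||P).

D_KL(P||Q) = Σ P(x) log₂(P(x)/Q(x))

Computing term by term:
  P(1)·log₂(P(1)/Q(1)) = (1/4)·log₂((1/4)/(5/12)) = -0.18424
  P(2)·log₂(P(2)/Q(2)) = (1/3)·log₂((1/3)/(1/3)) = 0.00000
  P(3)·log₂(P(3)/Q(3)) = (5/12)·log₂((5/12)/(1/4)) = 0.30707

D_KL(P||Q) = -0.18424 + 0.00000 + 0.30707 = 0.12283 ≈ 0.1228 bits

D_KL(Q||P) = Σ Q(x) log₂(Q(x)/P(x))

Computing term by term:
  Q(1)·log₂(Q(1)/P(1)) = (5/12)·log₂((5/12)/(1/4)) = 0.30707
  Q(2)·log₂(Q(2)/P(2)) = (1/3)·log₂((1/3)/(1/3)) = 0.00000
  Q(3)·log₂(Q(3)/P(3)) = (1/4)·log₂((1/4)/(5/12)) = -0.18424

D_KL(Q||P) = 0.30707 + 0.00000 - 0.18424 = 0.12283 ≈ 0.1228 bits

These ARE equal here. Q is P with outcomes relabeled (Q(1) = P(3), Q(3) = P(1)) by a relabeling that is its own inverse, so the two sums contain exactly the same terms in a different order. This is a special case — KL divergence is not symmetric in general: D_KL(P||Q) ≠ D_KL(Q||P) for most P, Q.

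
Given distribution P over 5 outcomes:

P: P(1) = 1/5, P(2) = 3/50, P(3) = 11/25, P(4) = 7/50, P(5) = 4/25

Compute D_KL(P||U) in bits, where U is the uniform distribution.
0.2727 bits

U(i) = 1/5 for all i

D_KL(P||U) = Σ P(x) log₂(P(x) / (1/5))
           = Σ P(x) log₂(P(x)) + log₂(5)
           = log₂(5) - H(P)

H(P) = -Σ P(x) log₂(P(x)):
  -P(1)·log₂(P(1)) = -(1/5)·log₂(1/5) = 0.46439
  -P(2)·log₂(P(2)) = -(3/50)·log₂(3/50) = 0.24353
  -P(3)·log₂(P(3)) = -(11/25)·log₂(11/25) = 0.52115
  -P(4)·log₂(P(4)) = -(7/50)·log₂(7/50) = 0.39711
  -P(5)·log₂(P(5)) = -(4/25)·log₂(4/25) = 0.42302
H(P) = 0.46439 + 0.24353 + 0.52115 + 0.39711 + 0.42302 = 2.04920 bits

log₂(5) = 2.32193 bits

D_KL(P||U) = 2.32193 - 2.04920 = 0.27273 ≈ 0.2727 bits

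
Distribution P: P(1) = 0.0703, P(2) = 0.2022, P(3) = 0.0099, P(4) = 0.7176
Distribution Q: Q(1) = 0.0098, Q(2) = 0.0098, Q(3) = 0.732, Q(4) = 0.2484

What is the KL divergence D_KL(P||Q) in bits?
2.1197 bits

D_KL(P||Q) = Σ P(x) log₂(P(x)/Q(x))

Computing term by term:
  P(1)·log₂(P(1)/Q(1)) = 0.0703·log₂(0.0703/0.0098) = 0.19984
  P(2)·log₂(P(2)/Q(2)) = 0.2022·log₂(0.2022/0.0098) = 0.88298
  P(3)·log₂(P(3)/Q(3)) = 0.0099·log₂(0.0099/0.732) = -0.06146
  P(4)·log₂(P(4)/Q(4)) = 0.7176·log₂(0.7176/0.2484) = 1.09830

D_KL(P||Q) = 0.19984 + 0.88298 - 0.06146 + 1.09830 = 2.11966 ≈ 2.1197 bits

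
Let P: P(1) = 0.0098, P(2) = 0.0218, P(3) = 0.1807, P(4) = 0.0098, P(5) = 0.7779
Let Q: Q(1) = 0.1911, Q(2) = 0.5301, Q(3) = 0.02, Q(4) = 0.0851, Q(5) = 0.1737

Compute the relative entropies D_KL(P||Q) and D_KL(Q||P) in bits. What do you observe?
D_KL(P||Q) = 2.0835 bits, D_KL(Q||P) = 3.0856 bits. The two directions give different values (D_KL(Q||P) exceeds D_KL(P||Q) by 1.0021 bits): KL divergence is asymmetric.

D_KL(P||Q) = Σ P(x) log₂(P(x)/Q(x))

Computing term by term:
  P(1)·log₂(P(1)/Q(1)) = 0.0098·log₂(0.0098/0.1911) = -0.04200
  P(2)·log₂(P(2)/Q(2)) = 0.0218·log₂(0.0218/0.5301) = -0.10036
  P(3)·log₂(P(3)/Q(3)) = 0.1807·log₂(0.1807/0.02) = 0.57382
  P(4)·log₂(P(4)/Q(4)) = 0.0098·log₂(0.0098/0.0851) = -0.03056
  P(5)·log₂(P(5)/Q(5)) = 0.7779·log₂(0.7779/0.1737) = 1.68259

D_KL(P||Q) = -0.04200 - 0.10036 + 0.57382 - 0.03056 + 1.68259 = 2.08349 ≈ 2.0835 bits

D_KL(Q||P) = Σ Q(x) log₂(Q(x)/P(x))

Computing term by term:
  Q(1)·log₂(Q(1)/P(1)) = 0.1911·log₂(0.1911/0.0098) = 0.81894
  Q(2)·log₂(Q(2)/P(2)) = 0.5301·log₂(0.5301/0.0218) = 2.44051
  Q(3)·log₂(Q(3)/P(3)) = 0.02·log₂(0.02/0.1807) = -0.06351
  Q(4)·log₂(Q(4)/P(4)) = 0.0851·log₂(0.0851/0.0098) = 0.26537
  Q(5)·log₂(Q(5)/P(5)) = 0.1737·log₂(0.1737/0.7779) = -0.37571

D_KL(Q||P) = 0.81894 + 2.44051 - 0.06351 + 0.26537 - 0.37571 = 3.08560 ≈ 3.0856 bits

These are NOT equal (difference: 1.0021 bits). KL divergence is asymmetric: D_KL(P||Q) ≠ D_KL(Q||P) in general.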